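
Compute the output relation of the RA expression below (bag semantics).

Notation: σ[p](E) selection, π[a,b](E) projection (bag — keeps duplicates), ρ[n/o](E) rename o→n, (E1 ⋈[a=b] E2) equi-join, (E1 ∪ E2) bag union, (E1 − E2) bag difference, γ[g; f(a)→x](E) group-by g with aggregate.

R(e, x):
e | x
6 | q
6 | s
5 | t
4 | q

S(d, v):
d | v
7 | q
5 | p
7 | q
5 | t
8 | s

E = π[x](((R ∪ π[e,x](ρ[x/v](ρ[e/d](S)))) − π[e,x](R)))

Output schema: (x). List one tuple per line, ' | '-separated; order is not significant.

Row counts bottom-up:
  R → 4
  S → 5
  ρ[e/d](S) → 5
  ρ[x/v](ρ[e/d](S)) → 5
  π[e,x](ρ[x/v](ρ[e/d](S))) → 5
  (R ∪ π[e,x](ρ[x/v](ρ[e/d](S)))) → 9
  R → 4
  π[e,x](R) → 4
  ((R ∪ π[e,x](ρ[x/v](ρ[e/d](S)))) − π[e,x](R)) → 5
  π[x](((R ∪ π[e,x](ρ[x/v](ρ[e/d](S)))) − π[e,x](R))) → 5

== RESULT ==
x
p
q
q
s
t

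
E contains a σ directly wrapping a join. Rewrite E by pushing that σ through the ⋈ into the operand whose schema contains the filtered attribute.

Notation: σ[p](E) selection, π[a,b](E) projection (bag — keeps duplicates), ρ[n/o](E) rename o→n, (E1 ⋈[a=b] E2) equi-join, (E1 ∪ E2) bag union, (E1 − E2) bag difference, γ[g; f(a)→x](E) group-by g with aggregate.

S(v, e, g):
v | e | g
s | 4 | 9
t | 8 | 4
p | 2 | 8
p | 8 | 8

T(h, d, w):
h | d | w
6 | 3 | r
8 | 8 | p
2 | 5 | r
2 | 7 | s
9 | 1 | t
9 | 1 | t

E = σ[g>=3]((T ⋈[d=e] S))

σ filters on g, owned by the right side.
E' = (T ⋈[d=e] σ[g>=3](S))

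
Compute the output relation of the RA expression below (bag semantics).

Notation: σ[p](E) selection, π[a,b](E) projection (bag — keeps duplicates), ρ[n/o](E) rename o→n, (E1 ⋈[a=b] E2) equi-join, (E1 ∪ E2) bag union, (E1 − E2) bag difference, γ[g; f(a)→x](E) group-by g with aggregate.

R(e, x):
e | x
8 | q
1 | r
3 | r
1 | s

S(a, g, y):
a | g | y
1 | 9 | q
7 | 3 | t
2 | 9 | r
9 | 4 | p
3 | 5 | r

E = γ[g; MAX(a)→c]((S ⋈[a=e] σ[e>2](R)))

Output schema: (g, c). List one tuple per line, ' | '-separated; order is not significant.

Subexpression sizes:
  S → 5
  R → 4
  σ[e>2](R) → 2
  (S ⋈[a=e] σ[e>2](R)) → 1
  γ[g; MAX(a)→c]((S ⋈[a=e] σ[e>2](R))) → 1

== RESULT ==
g | c
5 | 3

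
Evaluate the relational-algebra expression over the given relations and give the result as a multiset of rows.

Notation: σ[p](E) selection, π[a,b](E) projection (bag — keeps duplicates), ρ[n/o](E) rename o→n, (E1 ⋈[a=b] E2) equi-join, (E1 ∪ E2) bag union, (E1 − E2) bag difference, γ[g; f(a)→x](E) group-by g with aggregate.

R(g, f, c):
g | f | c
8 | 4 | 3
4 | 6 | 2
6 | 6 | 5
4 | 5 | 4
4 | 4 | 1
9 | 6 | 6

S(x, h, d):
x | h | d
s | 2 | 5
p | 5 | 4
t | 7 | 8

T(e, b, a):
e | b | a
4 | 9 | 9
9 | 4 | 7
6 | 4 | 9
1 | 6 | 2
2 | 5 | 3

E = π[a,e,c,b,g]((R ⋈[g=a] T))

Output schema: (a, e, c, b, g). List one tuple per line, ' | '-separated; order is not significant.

Subexpression sizes:
  R → 6
  T → 5
  (R ⋈[g=a] T) → 2
  π[a,e,c,b,g]((R ⋈[g=a] T)) → 2

== RESULT ==
a | e | c | b | g
9 | 4 | 6 | 9 | 9
9 | 6 | 6 | 4 | 9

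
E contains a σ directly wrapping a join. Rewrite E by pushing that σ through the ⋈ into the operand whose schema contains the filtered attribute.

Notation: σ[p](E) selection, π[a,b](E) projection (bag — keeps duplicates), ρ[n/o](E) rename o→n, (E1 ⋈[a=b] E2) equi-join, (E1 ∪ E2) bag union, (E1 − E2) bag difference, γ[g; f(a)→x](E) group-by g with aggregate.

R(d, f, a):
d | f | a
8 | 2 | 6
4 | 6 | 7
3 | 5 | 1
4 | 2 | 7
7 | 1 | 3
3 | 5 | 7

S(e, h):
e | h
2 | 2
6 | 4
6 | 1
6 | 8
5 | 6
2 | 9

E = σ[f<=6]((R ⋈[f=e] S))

σ filters on f, owned by the left side.
E' = (σ[f<=6](R) ⋈[f=e] S)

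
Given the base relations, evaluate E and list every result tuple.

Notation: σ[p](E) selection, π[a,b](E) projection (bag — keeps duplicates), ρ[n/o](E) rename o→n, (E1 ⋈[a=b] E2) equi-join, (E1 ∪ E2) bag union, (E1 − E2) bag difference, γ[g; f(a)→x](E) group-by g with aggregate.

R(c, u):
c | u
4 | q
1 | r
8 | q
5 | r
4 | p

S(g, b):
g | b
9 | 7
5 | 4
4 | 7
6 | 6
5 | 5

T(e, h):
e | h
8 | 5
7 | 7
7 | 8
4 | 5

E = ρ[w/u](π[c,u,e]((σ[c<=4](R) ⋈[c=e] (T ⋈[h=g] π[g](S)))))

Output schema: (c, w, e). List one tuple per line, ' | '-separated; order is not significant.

Stepwise |·|:
  R → 5
  σ[c<=4](R) → 3
  T → 4
  S → 5
  π[g](S) → 5
  (T ⋈[h=g] π[g](S)) → 4
  (σ[c<=4](R) ⋈[c=e] (T ⋈[h=g] π[g](S))) → 4
  π[c,u,e]((σ[c<=4](R) ⋈[c=e] (T ⋈[h=g] π[g](S)))) → 4
  ρ[w/u](π[c,u,e]((σ[c<=4](R) ⋈[c=e] (T ⋈[h=g] π[g](S))))) → 4

== RESULT ==
c | w | e
4 | p | 4
4 | p | 4
4 | q | 4
4 | q | 4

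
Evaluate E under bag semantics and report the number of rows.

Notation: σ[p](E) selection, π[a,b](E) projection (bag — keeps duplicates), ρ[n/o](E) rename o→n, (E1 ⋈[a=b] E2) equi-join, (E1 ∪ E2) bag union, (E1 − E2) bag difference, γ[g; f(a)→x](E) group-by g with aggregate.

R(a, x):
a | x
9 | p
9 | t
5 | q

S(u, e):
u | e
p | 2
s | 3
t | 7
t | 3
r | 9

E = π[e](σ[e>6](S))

Row counts bottom-up:
  S → 5
  σ[e>6](S) → 2
  π[e](σ[e>6](S)) → 2

|E| = 2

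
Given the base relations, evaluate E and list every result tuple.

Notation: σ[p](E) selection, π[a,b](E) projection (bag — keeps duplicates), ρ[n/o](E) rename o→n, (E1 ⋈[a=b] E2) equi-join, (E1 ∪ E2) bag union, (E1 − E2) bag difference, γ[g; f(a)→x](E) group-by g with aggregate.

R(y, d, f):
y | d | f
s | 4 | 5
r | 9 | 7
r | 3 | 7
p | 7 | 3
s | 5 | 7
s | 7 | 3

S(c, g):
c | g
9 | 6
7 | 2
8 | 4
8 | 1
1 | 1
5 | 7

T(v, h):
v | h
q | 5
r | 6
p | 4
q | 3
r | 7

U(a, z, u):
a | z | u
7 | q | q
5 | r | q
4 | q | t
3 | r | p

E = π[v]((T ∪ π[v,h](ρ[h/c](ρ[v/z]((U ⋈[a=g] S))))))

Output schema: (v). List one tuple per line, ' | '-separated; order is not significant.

Stepwise |·|:
  T → 5
  U → 4
  S → 6
  (U ⋈[a=g] S) → 2
  ρ[v/z]((U ⋈[a=g] S)) → 2
  ρ[h/c](ρ[v/z]((U ⋈[a=g] S))) → 2
  π[v,h](ρ[h/c](ρ[v/z]((U ⋈[a=g] S)))) → 2
  (T ∪ π[v,h](ρ[h/c](ρ[v/z]((U ⋈[a=g] S))))) → 7
  π[v]((T ∪ π[v,h](ρ[h/c](ρ[v/z]((U ⋈[a=g] S)))))) → 7

== RESULT ==
v
p
q
q
q
q
r
r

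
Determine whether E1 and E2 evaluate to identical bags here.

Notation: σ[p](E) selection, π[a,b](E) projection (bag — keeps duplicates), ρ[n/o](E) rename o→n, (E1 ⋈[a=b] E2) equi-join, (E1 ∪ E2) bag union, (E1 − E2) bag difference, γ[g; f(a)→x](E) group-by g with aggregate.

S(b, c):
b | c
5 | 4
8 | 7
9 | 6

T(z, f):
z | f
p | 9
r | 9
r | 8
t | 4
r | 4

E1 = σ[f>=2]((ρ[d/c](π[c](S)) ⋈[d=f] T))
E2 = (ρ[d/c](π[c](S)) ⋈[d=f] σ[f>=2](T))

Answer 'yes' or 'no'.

E1 row counts bottom-up:
  S → 3
  π[c](S) → 3
  ρ[d/c](π[c](S)) → 3
  T → 5
  (ρ[d/c](π[c](S)) ⋈[d=f] T) → 2
  σ[f>=2]((ρ[d/c](π[c](S)) ⋈[d=f] T)) → 2
E2 row counts bottom-up:
  S → 3
  π[c](S) → 3
  ρ[d/c](π[c](S)) → 3
  T → 5
  σ[f>=2](T) → 5
  (ρ[d/c](π[c](S)) ⋈[d=f] σ[f>=2](T)) → 2

E1 and E2 produce the same multiset:
d | z | f
4 | r | 4
4 | t | 4

yes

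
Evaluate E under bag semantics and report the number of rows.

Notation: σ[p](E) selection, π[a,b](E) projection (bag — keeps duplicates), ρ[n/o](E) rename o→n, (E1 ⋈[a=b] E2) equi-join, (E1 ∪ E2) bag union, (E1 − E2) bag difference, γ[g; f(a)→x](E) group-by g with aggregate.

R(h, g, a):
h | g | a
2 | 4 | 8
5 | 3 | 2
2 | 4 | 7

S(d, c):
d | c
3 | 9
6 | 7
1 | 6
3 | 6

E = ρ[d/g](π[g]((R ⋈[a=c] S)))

Per-node cardinality:
  R → 3
  S → 4
  (R ⋈[a=c] S) → 1
  π[g]((R ⋈[a=c] S)) → 1
  ρ[d/g](π[g]((R ⋈[a=c] S))) → 1

|E| = 1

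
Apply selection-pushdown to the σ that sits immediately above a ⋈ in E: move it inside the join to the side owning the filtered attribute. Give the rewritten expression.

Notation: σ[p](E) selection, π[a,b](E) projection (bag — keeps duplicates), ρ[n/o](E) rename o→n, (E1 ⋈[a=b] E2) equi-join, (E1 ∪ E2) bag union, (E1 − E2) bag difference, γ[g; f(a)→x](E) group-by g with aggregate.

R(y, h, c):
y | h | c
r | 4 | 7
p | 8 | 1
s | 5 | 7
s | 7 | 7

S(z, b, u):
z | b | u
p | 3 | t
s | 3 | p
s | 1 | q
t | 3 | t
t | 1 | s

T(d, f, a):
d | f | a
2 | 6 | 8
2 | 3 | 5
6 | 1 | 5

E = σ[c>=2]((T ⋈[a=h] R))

σ filters on c, owned by the right side.
E' = (T ⋈[a=h] σ[c>=2](R))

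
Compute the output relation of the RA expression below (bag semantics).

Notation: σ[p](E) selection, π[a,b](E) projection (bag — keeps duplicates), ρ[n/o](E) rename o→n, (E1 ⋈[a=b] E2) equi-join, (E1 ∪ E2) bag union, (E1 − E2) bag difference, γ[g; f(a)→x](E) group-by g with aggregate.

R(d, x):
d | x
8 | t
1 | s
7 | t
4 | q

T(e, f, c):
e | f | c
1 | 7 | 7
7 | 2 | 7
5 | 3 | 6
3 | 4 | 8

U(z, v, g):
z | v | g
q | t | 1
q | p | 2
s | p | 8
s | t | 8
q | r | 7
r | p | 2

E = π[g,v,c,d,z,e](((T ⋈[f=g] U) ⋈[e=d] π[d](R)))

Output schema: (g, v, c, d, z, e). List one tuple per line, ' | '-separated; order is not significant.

Subexpression sizes:
  T → 4
  U → 6
  (T ⋈[f=g] U) → 3
  R → 4
  π[d](R) → 4
  ((T ⋈[f=g] U) ⋈[e=d] π[d](R)) → 3
  π[g,v,c,d,z,e](((T ⋈[f=g] U) ⋈[e=d] π[d](R))) → 3

== RESULT ==
g | v | c | d | z | e
2 | p | 7 | 7 | q | 7
2 | p | 7 | 7 | r | 7
7 | r | 7 | 1 | q | 1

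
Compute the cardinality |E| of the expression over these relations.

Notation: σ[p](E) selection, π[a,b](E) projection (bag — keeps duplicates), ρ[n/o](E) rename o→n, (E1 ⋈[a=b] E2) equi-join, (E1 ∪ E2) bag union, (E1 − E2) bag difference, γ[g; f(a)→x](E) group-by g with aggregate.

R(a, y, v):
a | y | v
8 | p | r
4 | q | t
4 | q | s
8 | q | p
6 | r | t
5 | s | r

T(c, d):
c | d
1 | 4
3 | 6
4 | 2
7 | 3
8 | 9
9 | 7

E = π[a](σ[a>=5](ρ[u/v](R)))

Subexpression sizes:
  R → 6
  ρ[u/v](R) → 6
  σ[a>=5](ρ[u/v](R)) → 4
  π[a](σ[a>=5](ρ[u/v](R))) → 4

|E| = 4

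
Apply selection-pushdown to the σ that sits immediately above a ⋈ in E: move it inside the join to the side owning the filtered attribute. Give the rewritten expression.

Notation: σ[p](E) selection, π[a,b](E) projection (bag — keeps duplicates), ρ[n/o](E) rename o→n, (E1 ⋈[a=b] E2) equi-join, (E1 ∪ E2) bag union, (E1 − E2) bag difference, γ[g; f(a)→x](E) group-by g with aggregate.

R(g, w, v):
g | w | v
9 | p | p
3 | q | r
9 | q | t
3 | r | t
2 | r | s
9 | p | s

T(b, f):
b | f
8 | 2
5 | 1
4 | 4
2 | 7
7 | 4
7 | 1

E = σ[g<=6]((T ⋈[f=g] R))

σ filters on g, owned by the right side.
E' = (T ⋈[f=g] σ[g<=6](R))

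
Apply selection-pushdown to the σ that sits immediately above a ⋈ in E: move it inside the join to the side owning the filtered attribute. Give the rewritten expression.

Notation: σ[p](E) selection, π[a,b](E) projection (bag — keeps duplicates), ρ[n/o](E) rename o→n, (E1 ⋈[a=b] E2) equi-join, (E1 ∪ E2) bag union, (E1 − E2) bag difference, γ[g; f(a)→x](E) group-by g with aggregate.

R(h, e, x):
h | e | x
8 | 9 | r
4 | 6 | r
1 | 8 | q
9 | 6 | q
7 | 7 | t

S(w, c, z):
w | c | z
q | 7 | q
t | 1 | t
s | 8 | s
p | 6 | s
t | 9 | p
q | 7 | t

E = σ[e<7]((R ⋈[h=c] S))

σ filters on e, owned by the left side.
E' = (σ[e<7](R) ⋈[h=c] S)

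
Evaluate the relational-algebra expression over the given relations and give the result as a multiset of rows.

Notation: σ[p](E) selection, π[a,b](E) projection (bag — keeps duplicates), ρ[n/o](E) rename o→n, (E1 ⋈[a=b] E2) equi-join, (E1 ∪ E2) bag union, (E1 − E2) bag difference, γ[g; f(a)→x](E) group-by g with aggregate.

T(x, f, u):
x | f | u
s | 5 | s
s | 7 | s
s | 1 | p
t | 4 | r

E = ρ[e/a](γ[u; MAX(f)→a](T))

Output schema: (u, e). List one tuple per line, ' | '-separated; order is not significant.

Subexpression sizes:
  T → 4
  γ[u; MAX(f)→a](T) → 3
  ρ[e/a](γ[u; MAX(f)→a](T)) → 3

== RESULT ==
u | e
p | 1
r | 4
s | 7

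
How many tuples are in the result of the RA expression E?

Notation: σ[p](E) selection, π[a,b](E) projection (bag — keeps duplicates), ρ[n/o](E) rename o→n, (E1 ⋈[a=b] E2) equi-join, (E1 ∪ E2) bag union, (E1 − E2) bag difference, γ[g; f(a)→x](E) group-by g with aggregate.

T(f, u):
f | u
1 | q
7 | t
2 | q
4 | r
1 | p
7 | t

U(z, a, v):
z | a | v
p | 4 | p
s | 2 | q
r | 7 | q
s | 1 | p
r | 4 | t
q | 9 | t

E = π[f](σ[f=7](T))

Subexpression sizes:
  T → 6
  σ[f=7](T) → 2
  π[f](σ[f=7](T)) → 2

|E| = 2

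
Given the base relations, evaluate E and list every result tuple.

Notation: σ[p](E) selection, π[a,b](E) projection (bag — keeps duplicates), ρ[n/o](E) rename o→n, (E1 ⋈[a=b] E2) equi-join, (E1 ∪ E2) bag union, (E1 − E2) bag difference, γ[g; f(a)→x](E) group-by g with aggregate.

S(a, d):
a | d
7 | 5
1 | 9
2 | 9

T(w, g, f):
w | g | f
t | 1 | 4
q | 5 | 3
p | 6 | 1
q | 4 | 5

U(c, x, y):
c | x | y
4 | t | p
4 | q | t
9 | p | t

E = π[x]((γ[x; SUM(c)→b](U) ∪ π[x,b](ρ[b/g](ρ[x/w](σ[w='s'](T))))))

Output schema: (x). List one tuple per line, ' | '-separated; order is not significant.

Per-node cardinality:
  U → 3
  γ[x; SUM(c)→b](U) → 3
  T → 4
  σ[w='s'](T) → 0
  ρ[x/w](σ[w='s'](T)) → 0
  ρ[b/g](ρ[x/w](σ[w='s'](T))) → 0
  π[x,b](ρ[b/g](ρ[x/w](σ[w='s'](T)))) → 0
  (γ[x; SUM(c)→b](U) ∪ π[x,b](ρ[b/g](ρ[x/w](σ[w='s'](T))))) → 3
  π[x]((γ[x; SUM(c)→b](U) ∪ π[x,b](ρ[b/g](ρ[x/w](σ[w='s'](T)))))) → 3

== RESULT ==
x
p
q
t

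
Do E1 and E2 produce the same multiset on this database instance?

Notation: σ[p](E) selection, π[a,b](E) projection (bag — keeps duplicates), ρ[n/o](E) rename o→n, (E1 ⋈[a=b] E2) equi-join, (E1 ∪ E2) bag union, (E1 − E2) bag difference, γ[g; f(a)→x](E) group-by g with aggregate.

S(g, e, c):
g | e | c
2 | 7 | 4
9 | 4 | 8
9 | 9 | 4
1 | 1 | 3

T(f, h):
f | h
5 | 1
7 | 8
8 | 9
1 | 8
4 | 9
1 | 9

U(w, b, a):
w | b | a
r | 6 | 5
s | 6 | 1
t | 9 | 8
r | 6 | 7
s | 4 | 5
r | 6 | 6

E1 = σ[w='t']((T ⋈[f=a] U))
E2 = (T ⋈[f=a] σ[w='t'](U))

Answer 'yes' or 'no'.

E1 per-node cardinality:
  T → 6
  U → 6
  (T ⋈[f=a] U) → 6
  σ[w='t']((T ⋈[f=a] U)) → 1
E2 per-node cardinality:
  T → 6
  U → 6
  σ[w='t'](U) → 1
  (T ⋈[f=a] σ[w='t'](U)) → 1

E1 and E2 produce the same multiset:
f | h | w | b | a
8 | 9 | t | 9 | 8

yes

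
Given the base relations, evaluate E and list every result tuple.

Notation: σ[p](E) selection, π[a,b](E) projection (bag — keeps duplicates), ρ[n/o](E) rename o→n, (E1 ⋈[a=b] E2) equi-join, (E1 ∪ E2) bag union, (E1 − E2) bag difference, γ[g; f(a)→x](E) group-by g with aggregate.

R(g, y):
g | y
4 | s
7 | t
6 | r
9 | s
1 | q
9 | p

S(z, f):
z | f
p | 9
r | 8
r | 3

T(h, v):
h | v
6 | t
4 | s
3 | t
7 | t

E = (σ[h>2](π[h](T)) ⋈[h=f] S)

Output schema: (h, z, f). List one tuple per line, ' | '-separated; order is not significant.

Subexpression sizes:
  T → 4
  π[h](T) → 4
  σ[h>2](π[h](T)) → 4
  S → 3
  (σ[h>2](π[h](T)) ⋈[h=f] S) → 1

== RESULT ==
h | z | f
3 | r | 3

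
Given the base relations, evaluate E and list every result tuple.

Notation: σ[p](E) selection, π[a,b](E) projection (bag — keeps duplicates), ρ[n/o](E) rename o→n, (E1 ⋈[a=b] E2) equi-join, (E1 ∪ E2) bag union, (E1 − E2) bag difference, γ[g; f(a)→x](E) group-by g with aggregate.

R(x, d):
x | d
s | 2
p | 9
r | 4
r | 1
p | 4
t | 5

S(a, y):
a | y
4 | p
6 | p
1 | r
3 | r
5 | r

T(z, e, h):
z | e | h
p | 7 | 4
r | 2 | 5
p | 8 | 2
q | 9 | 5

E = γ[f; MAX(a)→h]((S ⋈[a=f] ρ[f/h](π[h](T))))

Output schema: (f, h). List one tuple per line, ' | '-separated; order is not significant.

Per-node cardinality:
  S → 5
  T → 4
  π[h](T) → 4
  ρ[f/h](π[h](T)) → 4
  (S ⋈[a=f] ρ[f/h](π[h](T))) → 3
  γ[f; MAX(a)→h]((S ⋈[a=f] ρ[f/h](π[h](T)))) → 2

== RESULT ==
f | h
4 | 4
5 | 5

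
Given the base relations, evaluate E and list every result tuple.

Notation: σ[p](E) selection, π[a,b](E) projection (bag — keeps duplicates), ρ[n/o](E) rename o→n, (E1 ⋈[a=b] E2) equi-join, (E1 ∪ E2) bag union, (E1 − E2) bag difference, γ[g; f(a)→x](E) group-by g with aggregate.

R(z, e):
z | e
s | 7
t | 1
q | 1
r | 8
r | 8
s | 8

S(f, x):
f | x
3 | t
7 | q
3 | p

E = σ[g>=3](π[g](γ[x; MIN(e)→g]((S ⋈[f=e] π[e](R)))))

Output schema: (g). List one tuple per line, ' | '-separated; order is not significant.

Stepwise |·|:
  S → 3
  R → 6
  π[e](R) → 6
  (S ⋈[f=e] π[e](R)) → 1
  γ[x; MIN(e)→g]((S ⋈[f=e] π[e](R))) → 1
  π[g](γ[x; MIN(e)→g]((S ⋈[f=e] π[e](R)))) → 1
  σ[g>=3](π[g](γ[x; MIN(e)→g]((S ⋈[f=e] π[e](R))))) → 1

== RESULT ==
g
7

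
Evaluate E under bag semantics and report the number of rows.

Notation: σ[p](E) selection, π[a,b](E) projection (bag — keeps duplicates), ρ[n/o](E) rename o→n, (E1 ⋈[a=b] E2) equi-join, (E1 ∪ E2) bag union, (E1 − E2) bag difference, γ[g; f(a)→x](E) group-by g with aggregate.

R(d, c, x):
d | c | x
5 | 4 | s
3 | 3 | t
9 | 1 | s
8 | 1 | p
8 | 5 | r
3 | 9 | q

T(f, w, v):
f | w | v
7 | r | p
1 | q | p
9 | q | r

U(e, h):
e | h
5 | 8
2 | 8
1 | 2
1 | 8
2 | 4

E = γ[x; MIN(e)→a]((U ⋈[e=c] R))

Subexpression sizes:
  U → 5
  R → 6
  (U ⋈[e=c] R) → 5
  γ[x; MIN(e)→a]((U ⋈[e=c] R)) → 3

|E| = 3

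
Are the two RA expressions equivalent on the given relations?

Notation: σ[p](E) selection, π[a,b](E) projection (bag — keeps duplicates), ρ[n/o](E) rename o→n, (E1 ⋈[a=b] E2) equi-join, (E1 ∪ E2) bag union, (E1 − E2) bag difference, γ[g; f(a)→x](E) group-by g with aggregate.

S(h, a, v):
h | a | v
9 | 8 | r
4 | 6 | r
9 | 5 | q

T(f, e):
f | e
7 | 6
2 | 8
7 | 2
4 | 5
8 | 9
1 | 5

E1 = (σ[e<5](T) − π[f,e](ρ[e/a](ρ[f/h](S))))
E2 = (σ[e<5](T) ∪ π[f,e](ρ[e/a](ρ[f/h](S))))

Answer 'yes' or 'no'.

E1 row counts bottom-up:
  T → 6
  σ[e<5](T) → 1
  S → 3
  ρ[f/h](S) → 3
  ρ[e/a](ρ[f/h](S)) → 3
  π[f,e](ρ[e/a](ρ[f/h](S))) → 3
  (σ[e<5](T) − π[f,e](ρ[e/a](ρ[f/h](S)))) → 1
E2 row counts bottom-up:
  T → 6
  σ[e<5](T) → 1
  S → 3
  ρ[f/h](S) → 3
  ρ[e/a](ρ[f/h](S)) → 3
  π[f,e](ρ[e/a](ρ[f/h](S))) → 3
  (σ[e<5](T) ∪ π[f,e](ρ[e/a](ρ[f/h](S)))) → 4

E1 result:
f | e
7 | 2
E2 result:
f | e
4 | 6
7 | 2
9 | 5
9 | 8
Witness: (9, 5) appears 0× in E1 but 1× in E2.

no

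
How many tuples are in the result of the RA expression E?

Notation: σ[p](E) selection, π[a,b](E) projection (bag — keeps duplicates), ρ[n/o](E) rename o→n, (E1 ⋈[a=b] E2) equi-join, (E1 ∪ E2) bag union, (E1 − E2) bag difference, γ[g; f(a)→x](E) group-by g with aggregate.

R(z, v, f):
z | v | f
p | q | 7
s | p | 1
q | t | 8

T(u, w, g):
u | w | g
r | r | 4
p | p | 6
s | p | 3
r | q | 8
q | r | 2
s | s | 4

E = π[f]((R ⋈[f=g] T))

Stepwise |·|:
  R → 3
  T → 6
  (R ⋈[f=g] T) → 1
  π[f]((R ⋈[f=g] T)) → 1

|E| = 1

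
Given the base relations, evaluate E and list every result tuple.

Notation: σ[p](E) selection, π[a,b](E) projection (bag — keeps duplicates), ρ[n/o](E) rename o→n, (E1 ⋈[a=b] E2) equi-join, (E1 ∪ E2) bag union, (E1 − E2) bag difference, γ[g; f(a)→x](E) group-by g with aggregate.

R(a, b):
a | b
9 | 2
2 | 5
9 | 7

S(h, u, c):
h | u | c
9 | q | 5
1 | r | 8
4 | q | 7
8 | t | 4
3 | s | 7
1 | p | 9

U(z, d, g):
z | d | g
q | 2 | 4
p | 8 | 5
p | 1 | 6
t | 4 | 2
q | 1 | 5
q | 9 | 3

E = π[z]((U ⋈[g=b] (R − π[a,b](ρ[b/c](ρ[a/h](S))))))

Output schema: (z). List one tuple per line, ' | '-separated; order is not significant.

Subexpression sizes:
  U → 6
  R → 3
  S → 6
  ρ[a/h](S) → 6
  ρ[b/c](ρ[a/h](S)) → 6
  π[a,b](ρ[b/c](ρ[a/h](S))) → 6
  (R − π[a,b](ρ[b/c](ρ[a/h](S)))) → 3
  (U ⋈[g=b] (R − π[a,b](ρ[b/c](ρ[a/h](S))))) → 3
  π[z]((U ⋈[g=b] (R − π[a,b](ρ[b/c](ρ[a/h](S)))))) → 3

== RESULT ==
z
p
q
t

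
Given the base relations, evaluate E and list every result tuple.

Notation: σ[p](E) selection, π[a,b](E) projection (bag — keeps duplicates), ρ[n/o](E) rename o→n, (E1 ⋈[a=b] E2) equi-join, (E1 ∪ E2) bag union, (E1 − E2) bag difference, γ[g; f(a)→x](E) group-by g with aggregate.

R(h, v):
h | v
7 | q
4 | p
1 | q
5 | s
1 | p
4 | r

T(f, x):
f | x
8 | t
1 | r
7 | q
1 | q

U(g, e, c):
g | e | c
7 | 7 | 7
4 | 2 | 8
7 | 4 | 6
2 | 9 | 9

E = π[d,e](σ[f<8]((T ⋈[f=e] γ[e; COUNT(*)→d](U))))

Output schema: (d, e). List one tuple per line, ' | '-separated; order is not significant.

Row counts bottom-up:
  T → 4
  U → 4
  γ[e; COUNT(*)→d](U) → 4
  (T ⋈[f=e] γ[e; COUNT(*)→d](U)) → 1
  σ[f<8]((T ⋈[f=e] γ[e; COUNT(*)→d](U))) → 1
  π[d,e](σ[f<8]((T ⋈[f=e] γ[e; COUNT(*)→d](U)))) → 1

== RESULT ==
d | e
1 | 7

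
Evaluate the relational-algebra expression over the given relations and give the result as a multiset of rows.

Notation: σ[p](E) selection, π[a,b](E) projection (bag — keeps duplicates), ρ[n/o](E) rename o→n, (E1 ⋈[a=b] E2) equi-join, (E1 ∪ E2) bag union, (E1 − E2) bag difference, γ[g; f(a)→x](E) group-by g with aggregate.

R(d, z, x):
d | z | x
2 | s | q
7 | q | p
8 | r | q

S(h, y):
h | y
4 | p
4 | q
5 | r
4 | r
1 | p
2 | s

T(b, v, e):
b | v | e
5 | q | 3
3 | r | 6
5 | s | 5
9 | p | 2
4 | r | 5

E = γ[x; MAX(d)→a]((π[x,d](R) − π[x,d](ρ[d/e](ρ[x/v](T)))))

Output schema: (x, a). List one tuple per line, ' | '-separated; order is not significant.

Subexpression sizes:
  R → 3
  π[x,d](R) → 3
  T → 5
  ρ[x/v](T) → 5
  ρ[d/e](ρ[x/v](T)) → 5
  π[x,d](ρ[d/e](ρ[x/v](T))) → 5
  (π[x,d](R) − π[x,d](ρ[d/e](ρ[x/v](T)))) → 3
  γ[x; MAX(d)→a]((π[x,d](R) − π[x,d](ρ[d/e](ρ[x/v](T))))) → 2

== RESULT ==
x | a
p | 7
q | 8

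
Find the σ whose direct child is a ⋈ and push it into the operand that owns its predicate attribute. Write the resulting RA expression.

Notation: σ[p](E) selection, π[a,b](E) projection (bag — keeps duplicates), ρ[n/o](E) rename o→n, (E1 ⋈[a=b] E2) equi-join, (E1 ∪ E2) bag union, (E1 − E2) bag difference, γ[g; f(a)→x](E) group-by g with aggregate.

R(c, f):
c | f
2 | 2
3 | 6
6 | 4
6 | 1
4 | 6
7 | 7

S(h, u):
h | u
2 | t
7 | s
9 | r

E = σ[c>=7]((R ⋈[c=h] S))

σ filters on c, owned by the left side.
E' = (σ[c>=7](R) ⋈[c=h] S)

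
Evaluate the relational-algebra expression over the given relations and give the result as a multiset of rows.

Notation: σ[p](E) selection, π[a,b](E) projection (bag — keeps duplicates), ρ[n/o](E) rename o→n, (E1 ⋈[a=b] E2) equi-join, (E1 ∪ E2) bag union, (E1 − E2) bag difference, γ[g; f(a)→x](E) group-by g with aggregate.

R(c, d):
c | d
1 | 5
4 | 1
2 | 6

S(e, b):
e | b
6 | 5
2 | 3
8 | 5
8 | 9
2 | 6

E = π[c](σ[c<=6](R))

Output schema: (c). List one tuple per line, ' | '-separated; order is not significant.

Per-node cardinality:
  R → 3
  σ[c<=6](R) → 3
  π[c](σ[c<=6](R)) → 3

== RESULT ==
c
1
2
4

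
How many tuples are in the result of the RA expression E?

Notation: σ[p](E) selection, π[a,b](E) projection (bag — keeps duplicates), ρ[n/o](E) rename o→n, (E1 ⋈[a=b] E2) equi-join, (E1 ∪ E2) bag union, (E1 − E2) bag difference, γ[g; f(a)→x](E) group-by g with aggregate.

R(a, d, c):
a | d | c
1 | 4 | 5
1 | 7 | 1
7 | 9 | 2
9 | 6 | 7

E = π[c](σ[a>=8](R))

Row counts bottom-up:
  R → 4
  σ[a>=8](R) → 1
  π[c](σ[a>=8](R)) → 1

|E| = 1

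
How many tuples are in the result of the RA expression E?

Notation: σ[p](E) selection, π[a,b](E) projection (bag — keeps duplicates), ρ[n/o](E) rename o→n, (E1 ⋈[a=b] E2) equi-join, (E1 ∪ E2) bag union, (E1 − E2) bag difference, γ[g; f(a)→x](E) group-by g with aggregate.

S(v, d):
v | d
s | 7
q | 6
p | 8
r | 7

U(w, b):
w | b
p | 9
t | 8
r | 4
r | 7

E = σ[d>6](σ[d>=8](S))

Row counts bottom-up:
  S → 4
  σ[d>=8](S) → 1
  σ[d>6](σ[d>=8](S)) → 1

|E| = 1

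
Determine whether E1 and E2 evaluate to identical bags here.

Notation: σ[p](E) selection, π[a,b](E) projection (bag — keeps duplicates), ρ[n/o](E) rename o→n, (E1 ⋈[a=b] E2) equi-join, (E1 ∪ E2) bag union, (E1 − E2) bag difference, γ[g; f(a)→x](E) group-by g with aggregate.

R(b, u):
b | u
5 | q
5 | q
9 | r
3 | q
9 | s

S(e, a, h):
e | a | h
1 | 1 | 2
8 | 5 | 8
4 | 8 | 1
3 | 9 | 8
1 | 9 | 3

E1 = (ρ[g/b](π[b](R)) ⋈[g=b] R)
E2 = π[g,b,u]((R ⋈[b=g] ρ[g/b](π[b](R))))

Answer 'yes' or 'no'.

E1 per-node cardinality:
  R → 5
  π[b](R) → 5
  ρ[g/b](π[b](R)) → 5
  R → 5
  (ρ[g/b](π[b](R)) ⋈[g=b] R) → 9
E2 per-node cardinality:
  R → 5
  R → 5
  π[b](R) → 5
  ρ[g/b](π[b](R)) → 5
  (R ⋈[b=g] ρ[g/b](π[b](R))) → 9
  π[g,b,u]((R ⋈[b=g] ρ[g/b](π[b](R)))) → 9

E1 and E2 produce the same multiset:
g | b | u
3 | 3 | q
5 | 5 | q
5 | 5 | q
5 | 5 | q
5 | 5 | q
9 | 9 | r
9 | 9 | r
9 | 9 | s
9 | 9 | s

yes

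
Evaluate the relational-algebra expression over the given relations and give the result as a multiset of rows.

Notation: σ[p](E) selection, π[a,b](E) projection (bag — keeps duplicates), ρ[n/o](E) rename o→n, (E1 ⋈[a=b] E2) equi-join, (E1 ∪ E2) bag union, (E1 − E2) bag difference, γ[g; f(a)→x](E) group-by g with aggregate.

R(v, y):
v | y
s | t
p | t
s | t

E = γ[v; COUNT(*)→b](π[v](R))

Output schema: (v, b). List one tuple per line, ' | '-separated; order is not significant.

Subexpression sizes:
  R → 3
  π[v](R) → 3
  γ[v; COUNT(*)→b](π[v](R)) → 2

== RESULT ==
v | b
p | 1
s | 2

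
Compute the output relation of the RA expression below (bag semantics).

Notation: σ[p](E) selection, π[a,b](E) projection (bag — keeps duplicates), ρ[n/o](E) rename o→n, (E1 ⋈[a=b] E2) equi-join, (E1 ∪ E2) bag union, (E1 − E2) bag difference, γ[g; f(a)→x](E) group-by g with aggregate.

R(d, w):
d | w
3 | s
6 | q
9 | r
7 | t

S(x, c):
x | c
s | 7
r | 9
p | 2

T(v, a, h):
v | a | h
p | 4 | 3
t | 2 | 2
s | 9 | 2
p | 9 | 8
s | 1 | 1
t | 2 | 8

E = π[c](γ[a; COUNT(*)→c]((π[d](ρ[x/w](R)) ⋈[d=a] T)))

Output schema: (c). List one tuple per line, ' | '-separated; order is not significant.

Per-node cardinality:
  R → 4
  ρ[x/w](R) → 4
  π[d](ρ[x/w](R)) → 4
  T → 6
  (π[d](ρ[x/w](R)) ⋈[d=a] T) → 2
  γ[a; COUNT(*)→c]((π[d](ρ[x/w](R)) ⋈[d=a] T)) → 1
  π[c](γ[a; COUNT(*)→c]((π[d](ρ[x/w](R)) ⋈[d=a] T))) → 1

== RESULT ==
c
2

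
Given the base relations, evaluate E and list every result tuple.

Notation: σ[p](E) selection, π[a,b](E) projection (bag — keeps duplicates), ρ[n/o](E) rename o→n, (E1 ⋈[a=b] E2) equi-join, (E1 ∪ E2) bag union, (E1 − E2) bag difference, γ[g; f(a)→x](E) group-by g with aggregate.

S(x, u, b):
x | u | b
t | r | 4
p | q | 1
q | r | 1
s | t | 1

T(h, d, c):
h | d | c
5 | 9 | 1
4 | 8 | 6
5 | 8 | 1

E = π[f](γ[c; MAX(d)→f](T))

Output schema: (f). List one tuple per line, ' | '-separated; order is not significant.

Subexpression sizes:
  T → 3
  γ[c; MAX(d)→f](T) → 2
  π[f](γ[c; MAX(d)→f](T)) → 2

== RESULT ==
f
8
9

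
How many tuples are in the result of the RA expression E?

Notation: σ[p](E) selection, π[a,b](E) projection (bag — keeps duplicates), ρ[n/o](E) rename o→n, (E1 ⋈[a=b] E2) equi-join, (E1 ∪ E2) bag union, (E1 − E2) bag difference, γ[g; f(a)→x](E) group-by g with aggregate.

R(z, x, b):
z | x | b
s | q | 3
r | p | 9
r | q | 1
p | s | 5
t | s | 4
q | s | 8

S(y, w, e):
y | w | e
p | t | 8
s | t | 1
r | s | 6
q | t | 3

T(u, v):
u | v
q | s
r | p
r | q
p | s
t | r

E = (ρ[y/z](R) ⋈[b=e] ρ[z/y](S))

Subexpression sizes:
  R → 6
  ρ[y/z](R) → 6
  S → 4
  ρ[z/y](S) → 4
  (ρ[y/z](R) ⋈[b=e] ρ[z/y](S)) → 3

|E| = 3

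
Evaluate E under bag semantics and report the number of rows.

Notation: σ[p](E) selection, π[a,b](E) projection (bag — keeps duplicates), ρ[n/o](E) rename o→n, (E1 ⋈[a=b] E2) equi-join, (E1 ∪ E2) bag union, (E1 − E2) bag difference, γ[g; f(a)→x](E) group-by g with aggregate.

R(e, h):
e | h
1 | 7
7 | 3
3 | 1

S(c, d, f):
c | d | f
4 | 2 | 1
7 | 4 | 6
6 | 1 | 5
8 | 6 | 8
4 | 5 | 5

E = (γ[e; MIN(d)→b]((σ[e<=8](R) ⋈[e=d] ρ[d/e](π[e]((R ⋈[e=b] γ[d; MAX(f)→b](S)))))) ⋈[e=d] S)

Stepwise |·|:
  R → 3
  σ[e<=8](R) → 3
  R → 3
  S → 5
  γ[d; MAX(f)→b](S) → 5
  (R ⋈[e=b] γ[d; MAX(f)→b](S)) → 1
  π[e]((R ⋈[e=b] γ[d; MAX(f)→b](S))) → 1
  ρ[d/e](π[e]((R ⋈[e=b] γ[d; MAX(f)→b](S)))) → 1
  (σ[e<=8](R) ⋈[e=d] ρ[d/e](π[e]((R ⋈[e=b] γ[d; MAX(f)→b](S))))) → 1
  γ[e; MIN(d)→b]((σ[e<=8](R) ⋈[e=d] ρ[d/e](π[e]((R ⋈[e=b] γ[d; MAX(f)→b](S)))))) → 1
  S → 5
  (γ[e; MIN(d)→b]((σ[e<=8](R) ⋈[e=d] ρ[d/e](π[e]((R ⋈[e=b] γ[d; MAX(f)→b](S)))))) ⋈[e=d] S) → 1

|E| = 1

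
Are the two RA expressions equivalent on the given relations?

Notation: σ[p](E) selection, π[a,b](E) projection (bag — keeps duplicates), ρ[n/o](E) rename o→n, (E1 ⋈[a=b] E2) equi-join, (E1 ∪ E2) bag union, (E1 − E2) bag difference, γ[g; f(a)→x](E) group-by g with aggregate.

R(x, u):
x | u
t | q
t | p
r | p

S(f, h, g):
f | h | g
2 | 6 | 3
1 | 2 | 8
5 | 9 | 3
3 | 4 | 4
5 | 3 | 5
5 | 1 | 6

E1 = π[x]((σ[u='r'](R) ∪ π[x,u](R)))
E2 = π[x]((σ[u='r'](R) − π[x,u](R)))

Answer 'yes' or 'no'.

E1 row counts bottom-up:
  R → 3
  σ[u='r'](R) → 0
  R → 3
  π[x,u](R) → 3
  (σ[u='r'](R) ∪ π[x,u](R)) → 3
  π[x]((σ[u='r'](R) ∪ π[x,u](R))) → 3
E2 row counts bottom-up:
  R → 3
  σ[u='r'](R) → 0
  R → 3
  π[x,u](R) → 3
  (σ[u='r'](R) − π[x,u](R)) → 0
  π[x]((σ[u='r'](R) − π[x,u](R))) → 0

E1 result:
x
r
t
t
E2 result:
x
(0 rows)
Witness: ('t',) appears 2× in E1 but 0× in E2.

no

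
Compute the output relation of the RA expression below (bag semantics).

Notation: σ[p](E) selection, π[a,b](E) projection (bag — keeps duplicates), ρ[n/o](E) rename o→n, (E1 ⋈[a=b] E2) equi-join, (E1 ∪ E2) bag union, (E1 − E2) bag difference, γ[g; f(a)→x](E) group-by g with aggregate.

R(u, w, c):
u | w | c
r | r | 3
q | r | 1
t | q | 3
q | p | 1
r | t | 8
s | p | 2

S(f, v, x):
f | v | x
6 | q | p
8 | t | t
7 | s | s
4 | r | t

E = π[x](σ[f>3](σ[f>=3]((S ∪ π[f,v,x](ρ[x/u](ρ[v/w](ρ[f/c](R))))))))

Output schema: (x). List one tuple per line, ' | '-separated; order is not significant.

Row counts bottom-up:
  S → 4
  R → 6
  ρ[f/c](R) → 6
  ρ[v/w](ρ[f/c](R)) → 6
  ρ[x/u](ρ[v/w](ρ[f/c](R))) → 6
  π[f,v,x](ρ[x/u](ρ[v/w](ρ[f/c](R)))) → 6
  (S ∪ π[f,v,x](ρ[x/u](ρ[v/w](ρ[f/c](R))))) → 10
  σ[f>=3]((S ∪ π[f,v,x](ρ[x/u](ρ[v/w](ρ[f/c](R)))))) → 7
  σ[f>3](σ[f>=3]((S ∪ π[f,v,x](ρ[x/u](ρ[v/w](ρ[f/c](R))))))) → 5
  π[x](σ[f>3](σ[f>=3]((S ∪ π[f,v,x](ρ[x/u](ρ[v/w](ρ[f/c](R)))))))) → 5

== RESULT ==
x
p
r
s
t
t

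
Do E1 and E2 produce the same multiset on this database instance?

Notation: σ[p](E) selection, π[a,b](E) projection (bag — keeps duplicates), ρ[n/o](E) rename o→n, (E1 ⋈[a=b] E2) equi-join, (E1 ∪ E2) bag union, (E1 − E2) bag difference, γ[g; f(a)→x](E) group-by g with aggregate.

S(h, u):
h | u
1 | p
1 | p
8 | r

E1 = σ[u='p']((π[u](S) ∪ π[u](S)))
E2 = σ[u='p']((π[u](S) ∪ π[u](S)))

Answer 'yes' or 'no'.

E1 row counts bottom-up:
  S → 3
  π[u](S) → 3
  S → 3
  π[u](S) → 3
  (π[u](S) ∪ π[u](S)) → 6
  σ[u='p']((π[u](S) ∪ π[u](S))) → 4
E2 row counts bottom-up:
  S → 3
  π[u](S) → 3
  S → 3
  π[u](S) → 3
  (π[u](S) ∪ π[u](S)) → 6
  σ[u='p']((π[u](S) ∪ π[u](S))) → 4

E1 and E2 produce the same multiset:
u
p
p
p
p

yes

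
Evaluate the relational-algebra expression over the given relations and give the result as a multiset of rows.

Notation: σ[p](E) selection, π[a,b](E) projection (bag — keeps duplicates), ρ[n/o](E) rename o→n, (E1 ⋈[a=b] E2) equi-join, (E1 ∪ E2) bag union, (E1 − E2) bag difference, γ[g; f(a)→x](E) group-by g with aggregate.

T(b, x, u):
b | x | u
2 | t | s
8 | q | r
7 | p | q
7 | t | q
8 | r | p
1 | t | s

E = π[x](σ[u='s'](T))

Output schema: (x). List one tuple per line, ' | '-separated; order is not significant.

Subexpression sizes:
  T → 6
  σ[u='s'](T) → 2
  π[x](σ[u='s'](T)) → 2

== RESULT ==
x
t
t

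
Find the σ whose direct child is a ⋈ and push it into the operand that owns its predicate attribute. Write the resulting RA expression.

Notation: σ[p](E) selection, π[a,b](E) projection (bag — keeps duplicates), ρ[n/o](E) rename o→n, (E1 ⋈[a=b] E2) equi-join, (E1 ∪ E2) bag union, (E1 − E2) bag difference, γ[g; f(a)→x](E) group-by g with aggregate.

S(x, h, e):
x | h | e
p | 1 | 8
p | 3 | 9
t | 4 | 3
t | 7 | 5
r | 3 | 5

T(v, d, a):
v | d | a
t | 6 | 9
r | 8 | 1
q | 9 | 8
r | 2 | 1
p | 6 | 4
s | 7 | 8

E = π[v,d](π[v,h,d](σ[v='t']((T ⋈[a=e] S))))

σ filters on v, owned by the left side.
E' = π[v,d](π[v,h,d]((σ[v='t'](T) ⋈[a=e] S)))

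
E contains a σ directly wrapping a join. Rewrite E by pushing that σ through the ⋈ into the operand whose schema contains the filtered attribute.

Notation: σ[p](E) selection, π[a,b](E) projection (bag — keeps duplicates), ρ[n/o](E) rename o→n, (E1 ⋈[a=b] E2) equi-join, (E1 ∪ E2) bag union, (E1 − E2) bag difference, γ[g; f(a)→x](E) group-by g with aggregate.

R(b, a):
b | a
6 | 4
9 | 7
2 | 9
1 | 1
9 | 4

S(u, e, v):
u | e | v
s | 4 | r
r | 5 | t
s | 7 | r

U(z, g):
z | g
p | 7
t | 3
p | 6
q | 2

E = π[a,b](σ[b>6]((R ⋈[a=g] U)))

σ filters on b, owned by the left side.
E' = π[a,b]((σ[b>6](R) ⋈[a=g] U))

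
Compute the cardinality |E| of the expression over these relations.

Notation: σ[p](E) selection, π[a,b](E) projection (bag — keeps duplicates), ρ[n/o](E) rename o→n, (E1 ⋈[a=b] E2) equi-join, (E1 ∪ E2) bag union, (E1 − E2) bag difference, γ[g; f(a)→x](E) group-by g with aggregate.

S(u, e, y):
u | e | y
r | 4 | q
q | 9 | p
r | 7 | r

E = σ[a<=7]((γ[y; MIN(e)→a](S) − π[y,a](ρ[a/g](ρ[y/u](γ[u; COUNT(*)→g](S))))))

Subexpression sizes:
  S → 3
  γ[y; MIN(e)→a](S) → 3
  S → 3
  γ[u; COUNT(*)→g](S) → 2
  ρ[y/u](γ[u; COUNT(*)→g](S)) → 2
  ρ[a/g](ρ[y/u](γ[u; COUNT(*)→g](S))) → 2
  π[y,a](ρ[a/g](ρ[y/u](γ[u; COUNT(*)→g](S)))) → 2
  (γ[y; MIN(e)→a](S) − π[y,a](ρ[a/g](ρ[y/u](γ[u; COUNT(*)→g](S))))) → 3
  σ[a<=7]((γ[y; MIN(e)→a](S) − π[y,a](ρ[a/g](ρ[y/u](γ[u; COUNT(*)→g](S)))))) → 2

|E| = 2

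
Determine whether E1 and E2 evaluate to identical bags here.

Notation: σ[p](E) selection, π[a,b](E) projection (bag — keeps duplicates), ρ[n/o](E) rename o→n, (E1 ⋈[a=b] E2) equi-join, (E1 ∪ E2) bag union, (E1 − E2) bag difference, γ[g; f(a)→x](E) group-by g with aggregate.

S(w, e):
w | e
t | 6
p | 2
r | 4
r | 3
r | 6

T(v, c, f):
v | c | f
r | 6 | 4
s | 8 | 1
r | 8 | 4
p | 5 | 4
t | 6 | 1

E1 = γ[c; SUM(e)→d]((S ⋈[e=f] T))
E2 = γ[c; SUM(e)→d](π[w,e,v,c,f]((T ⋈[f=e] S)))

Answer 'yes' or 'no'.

E1 per-node cardinality:
  S → 5
  T → 5
  (S ⋈[e=f] T) → 3
  γ[c; SUM(e)→d]((S ⋈[e=f] T)) → 3
E2 per-node cardinality:
  T → 5
  S → 5
  (T ⋈[f=e] S) → 3
  π[w,e,v,c,f]((T ⋈[f=e] S)) → 3
  γ[c; SUM(e)→d](π[w,e,v,c,f]((T ⋈[f=e] S))) → 3

E1 and E2 produce the same multiset:
c | d
5 | 4
6 | 4
8 | 4

yes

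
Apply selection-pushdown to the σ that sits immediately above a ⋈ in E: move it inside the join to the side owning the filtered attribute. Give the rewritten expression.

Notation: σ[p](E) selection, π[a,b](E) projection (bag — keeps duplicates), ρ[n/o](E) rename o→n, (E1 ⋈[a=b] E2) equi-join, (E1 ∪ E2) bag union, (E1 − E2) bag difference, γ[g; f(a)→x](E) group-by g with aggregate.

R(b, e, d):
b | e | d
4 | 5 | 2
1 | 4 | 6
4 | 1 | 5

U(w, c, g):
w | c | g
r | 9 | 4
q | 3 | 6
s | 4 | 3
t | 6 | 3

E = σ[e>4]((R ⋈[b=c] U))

σ filters on e, owned by the left side.
E' = (σ[e>4](R) ⋈[b=c] U)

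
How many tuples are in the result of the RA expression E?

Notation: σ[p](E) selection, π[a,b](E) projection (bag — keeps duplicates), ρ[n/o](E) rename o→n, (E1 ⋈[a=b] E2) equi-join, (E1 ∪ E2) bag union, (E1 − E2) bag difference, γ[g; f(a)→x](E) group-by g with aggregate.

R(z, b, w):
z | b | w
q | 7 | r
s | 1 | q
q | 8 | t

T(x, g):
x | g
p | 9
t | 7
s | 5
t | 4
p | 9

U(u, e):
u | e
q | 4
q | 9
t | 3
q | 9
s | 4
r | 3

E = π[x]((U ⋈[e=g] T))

Per-node cardinality:
  U → 6
  T → 5
  (U ⋈[e=g] T) → 6
  π[x]((U ⋈[e=g] T)) → 6

|E| = 6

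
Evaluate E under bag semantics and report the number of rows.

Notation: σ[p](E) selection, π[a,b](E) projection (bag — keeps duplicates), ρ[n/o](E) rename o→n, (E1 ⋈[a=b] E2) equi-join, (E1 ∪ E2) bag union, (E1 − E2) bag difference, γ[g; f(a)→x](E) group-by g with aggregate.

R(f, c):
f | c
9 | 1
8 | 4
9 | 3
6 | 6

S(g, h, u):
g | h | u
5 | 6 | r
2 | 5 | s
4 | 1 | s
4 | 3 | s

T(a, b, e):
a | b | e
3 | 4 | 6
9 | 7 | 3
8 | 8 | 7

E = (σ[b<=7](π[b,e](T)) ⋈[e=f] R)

Subexpression sizes:
  T → 3
  π[b,e](T) → 3
  σ[b<=7](π[b,e](T)) → 2
  R → 4
  (σ[b<=7](π[b,e](T)) ⋈[e=f] R) → 1

|E| = 1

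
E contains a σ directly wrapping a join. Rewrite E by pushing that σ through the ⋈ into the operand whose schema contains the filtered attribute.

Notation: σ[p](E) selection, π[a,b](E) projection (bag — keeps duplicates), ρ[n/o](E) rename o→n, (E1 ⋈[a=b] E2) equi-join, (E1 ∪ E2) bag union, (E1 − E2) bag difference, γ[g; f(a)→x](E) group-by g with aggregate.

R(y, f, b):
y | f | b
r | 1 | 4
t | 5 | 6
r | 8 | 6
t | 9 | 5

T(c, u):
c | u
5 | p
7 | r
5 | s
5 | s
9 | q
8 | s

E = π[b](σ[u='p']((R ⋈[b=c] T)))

σ filters on u, owned by the right side.
E' = π[b]((R ⋈[b=c] σ[u='p'](T)))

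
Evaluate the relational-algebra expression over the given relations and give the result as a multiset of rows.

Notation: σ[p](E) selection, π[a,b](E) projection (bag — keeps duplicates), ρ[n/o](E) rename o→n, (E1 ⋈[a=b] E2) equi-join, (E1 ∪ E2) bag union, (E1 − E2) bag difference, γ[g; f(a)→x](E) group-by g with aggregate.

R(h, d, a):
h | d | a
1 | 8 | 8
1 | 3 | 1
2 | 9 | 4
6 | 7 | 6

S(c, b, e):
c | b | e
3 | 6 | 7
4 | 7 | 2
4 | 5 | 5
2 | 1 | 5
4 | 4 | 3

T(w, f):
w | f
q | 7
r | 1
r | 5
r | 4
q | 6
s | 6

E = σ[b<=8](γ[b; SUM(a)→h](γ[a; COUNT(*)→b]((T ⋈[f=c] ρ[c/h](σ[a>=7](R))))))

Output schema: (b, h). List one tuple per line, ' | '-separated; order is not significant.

Stepwise |·|:
  T → 6
  R → 4
  σ[a>=7](R) → 1
  ρ[c/h](σ[a>=7](R)) → 1
  (T ⋈[f=c] ρ[c/h](σ[a>=7](R))) → 1
  γ[a; COUNT(*)→b]((T ⋈[f=c] ρ[c/h](σ[a>=7](R)))) → 1
  γ[b; SUM(a)→h](γ[a; COUNT(*)→b]((T ⋈[f=c] ρ[c/h](σ[a>=7](R))))) → 1
  σ[b<=8](γ[b; SUM(a)→h](γ[a; COUNT(*)→b]((T ⋈[f=c] ρ[c/h](σ[a>=7](R)))))) → 1

== RESULT ==
b | h
1 | 8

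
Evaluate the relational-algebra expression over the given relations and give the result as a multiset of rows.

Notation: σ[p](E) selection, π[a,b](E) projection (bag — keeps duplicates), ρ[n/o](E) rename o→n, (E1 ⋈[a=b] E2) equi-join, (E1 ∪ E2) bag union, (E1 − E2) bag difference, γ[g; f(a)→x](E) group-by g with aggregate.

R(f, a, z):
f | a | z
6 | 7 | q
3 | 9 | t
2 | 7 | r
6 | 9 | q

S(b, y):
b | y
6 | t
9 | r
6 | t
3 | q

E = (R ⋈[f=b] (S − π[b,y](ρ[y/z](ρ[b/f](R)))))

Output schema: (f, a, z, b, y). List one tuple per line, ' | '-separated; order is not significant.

Per-node cardinality:
  R → 4
  S → 4
  R → 4
  ρ[b/f](R) → 4
  ρ[y/z](ρ[b/f](R)) → 4
  π[b,y](ρ[y/z](ρ[b/f](R))) → 4
  (S − π[b,y](ρ[y/z](ρ[b/f](R)))) → 4
  (R ⋈[f=b] (S − π[b,y](ρ[y/z](ρ[b/f](R))))) → 5

== RESULT ==
f | a | z | b | y
3 | 9 | t | 3 | q
6 | 7 | q | 6 | t
6 | 7 | q | 6 | t
6 | 9 | q | 6 | t
6 | 9 | q | 6 | t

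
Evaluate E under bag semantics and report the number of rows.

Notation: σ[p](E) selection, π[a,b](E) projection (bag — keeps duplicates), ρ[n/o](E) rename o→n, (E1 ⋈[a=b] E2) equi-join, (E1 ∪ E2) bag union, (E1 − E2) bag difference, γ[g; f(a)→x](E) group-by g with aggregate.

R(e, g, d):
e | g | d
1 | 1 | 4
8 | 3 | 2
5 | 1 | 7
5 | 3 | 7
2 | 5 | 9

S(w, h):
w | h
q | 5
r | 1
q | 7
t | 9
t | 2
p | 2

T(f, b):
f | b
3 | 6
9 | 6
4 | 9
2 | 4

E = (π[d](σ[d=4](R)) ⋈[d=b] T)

Subexpression sizes:
  R → 5
  σ[d=4](R) → 1
  π[d](σ[d=4](R)) → 1
  T → 4
  (π[d](σ[d=4](R)) ⋈[d=b] T) → 1

|E| = 1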